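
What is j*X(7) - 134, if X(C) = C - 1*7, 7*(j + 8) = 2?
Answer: -134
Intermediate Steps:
j = -54/7 (j = -8 + (⅐)*2 = -8 + 2/7 = -54/7 ≈ -7.7143)
X(C) = -7 + C (X(C) = C - 7 = -7 + C)
j*X(7) - 134 = -54*(-7 + 7)/7 - 134 = -54/7*0 - 134 = 0 - 134 = -134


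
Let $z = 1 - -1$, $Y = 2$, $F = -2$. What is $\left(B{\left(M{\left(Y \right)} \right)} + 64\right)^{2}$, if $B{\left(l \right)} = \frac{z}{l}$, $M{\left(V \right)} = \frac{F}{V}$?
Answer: $3844$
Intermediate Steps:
$M{\left(V \right)} = - \frac{2}{V}$
$z = 2$ ($z = 1 + 1 = 2$)
$B{\left(l \right)} = \frac{2}{l}$
$\left(B{\left(M{\left(Y \right)} \right)} + 64\right)^{2} = \left(\frac{2}{\left(-2\right) \frac{1}{2}} + 64\right)^{2} = \left(\frac{2}{-1} + 64\right)^{2} = \left(2 \left(-1\right) + 64\right)^{2} = \left(-2 + 64\right)^{2} = 62^{2} = 3844$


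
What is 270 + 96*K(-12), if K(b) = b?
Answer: -882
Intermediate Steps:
270 + 96*K(-12) = 270 + 96*(-12) = 270 - 1152 = -882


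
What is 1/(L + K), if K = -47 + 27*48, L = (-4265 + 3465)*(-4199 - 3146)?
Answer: 1/5877249 ≈ 1.7015e-7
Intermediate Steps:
L = 5876000 (L = -800*(-7345) = 5876000)
K = 1249 (K = -47 + 1296 = 1249)
1/(L + K) = 1/(5876000 + 1249) = 1/5877249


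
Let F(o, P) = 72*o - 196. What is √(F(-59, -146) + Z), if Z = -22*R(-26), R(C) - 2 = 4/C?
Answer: 10*I*√7579/13 ≈ 66.967*I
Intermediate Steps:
R(C) = 2 + 4/C
F(o, P) = -196 + 72*o
Z = -528/13 (Z = -22*(2 + 4/(-26)) = -22*(2 + 4*(-1/26)) = -22*(2 - 2/13) = -22*24/13 = -528/13 ≈ -40.615)
√(F(-59, -146) + Z) = √((-196 + 72*(-59)) - 528/13) = √((-196 - 4248) - 528/13) = √(-4444 - 528/13) = √(-58300/13) = 10*I*√7579/13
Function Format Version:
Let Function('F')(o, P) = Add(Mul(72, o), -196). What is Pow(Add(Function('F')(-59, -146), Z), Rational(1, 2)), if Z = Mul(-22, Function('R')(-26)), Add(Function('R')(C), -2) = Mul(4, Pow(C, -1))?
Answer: Mul(Rational(10, 13), I, Pow(7579, Rational(1, 2))) ≈ Mul(66.967, I)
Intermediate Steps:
Function('R')(C) = Add(2, Mul(4, Pow(C, -1)))
Function('F')(o, P) = Add(-196, Mul(72, o))
Z = Rational(-528, 13) (Z = Mul(-22, Add(2, Mul(4, Pow(-26, -1)))) = Mul(-22, Add(2, Mul(4, Rational(-1, 26)))) = Mul(-22, Add(2, Rational(-2, 13))) = Mul(-22, Rational(24, 13)) = Rational(-528, 13) ≈ -40.615)
Pow(Add(Function('F')(-59, -146), Z), Rational(1, 2)) = Pow(Add(Add(-196, Mul(72, -59)), Rational(-528, 13)), Rational(1, 2)) = Pow(Add(Add(-196, -4248), Rational(-528, 13)), Rational(1, 2)) = Pow(Add(-4444, Rational(-528, 13)), Rational(1, 2)) = Pow(Rational(-58300, 13), Rational(1, 2)) = Mul(Rational(10, 13), I, Pow(7579, Rational(1, 2)))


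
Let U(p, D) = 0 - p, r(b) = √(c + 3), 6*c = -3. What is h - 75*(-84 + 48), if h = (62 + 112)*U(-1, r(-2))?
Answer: 2874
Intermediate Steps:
c = -½ (c = (⅙)*(-3) = -½ ≈ -0.50000)
r(b) = √10/2 (r(b) = √(-½ + 3) = √(5/2) = √10/2)
U(p, D) = -p
h = 174 (h = (62 + 112)*(-1*(-1)) = 174*1 = 174)
h - 75*(-84 + 48) = 174 - 75*(-84 + 48) = 174 - 75*(-36) = 174 - 1*(-2700) = 174 + 2700 = 2874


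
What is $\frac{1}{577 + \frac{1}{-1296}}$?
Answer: $\frac{1296}{747791} \approx 0.0017331$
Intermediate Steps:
$\frac{1}{577 + \frac{1}{-1296}} = \frac{1}{577 - \frac{1}{1296}} = \frac{1}{\frac{747791}{1296}} = \frac{1296}{747791}$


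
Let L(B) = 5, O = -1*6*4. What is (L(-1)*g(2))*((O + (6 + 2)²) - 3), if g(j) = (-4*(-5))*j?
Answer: 7400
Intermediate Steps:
O = -24 (O = -6*4 = -24)
g(j) = 20*j
(L(-1)*g(2))*((O + (6 + 2)²) - 3) = (5*(20*2))*((-24 + (6 + 2)²) - 3) = (5*40)*((-24 + 8²) - 3) = 200*((-24 + 64) - 3) = 200*(40 - 3) = 200*37 = 7400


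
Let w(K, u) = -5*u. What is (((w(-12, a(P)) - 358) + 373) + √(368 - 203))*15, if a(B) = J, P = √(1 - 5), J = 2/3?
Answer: 175 + 15*√165 ≈ 367.68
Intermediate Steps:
J = ⅔ (J = 2*(⅓) = ⅔ ≈ 0.66667)
P = 2*I (P = √(-4) = 2*I ≈ 2.0*I)
a(B) = ⅔
(((w(-12, a(P)) - 358) + 373) + √(368 - 203))*15 = (((-5*⅔ - 358) + 373) + √(368 - 203))*15 = (((-10/3 - 358) + 373) + √165)*15 = ((-1084/3 + 373) + √165)*15 = (35/3 + √165)*15 = 175 + 15*√165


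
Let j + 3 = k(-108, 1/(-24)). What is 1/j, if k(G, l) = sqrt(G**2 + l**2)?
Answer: 1728/6713281 + 24*sqrt(6718465)/6713281 ≈ 0.0095238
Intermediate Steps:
j = -3 + sqrt(6718465)/24 (j = -3 + sqrt((-108)**2 + (1/(-24))**2) = -3 + sqrt(11664 + (-1/24)**2) = -3 + sqrt(11664 + 1/576) = -3 + sqrt(6718465/576) = -3 + sqrt(6718465)/24 ≈ 105.00)
1/j = 1/(-3 + sqrt(6718465)/24)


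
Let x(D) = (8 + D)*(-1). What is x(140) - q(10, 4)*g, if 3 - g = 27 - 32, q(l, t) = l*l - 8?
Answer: -884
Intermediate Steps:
q(l, t) = -8 + l² (q(l, t) = l² - 8 = -8 + l²)
x(D) = -8 - D
g = 8 (g = 3 - (27 - 32) = 3 - 1*(-5) = 3 + 5 = 8)
x(140) - q(10, 4)*g = (-8 - 1*140) - (-8 + 10²)*8 = (-8 - 140) - (-8 + 100)*8 = -148 - 92*8 = -148 - 1*736 = -148 - 736 = -884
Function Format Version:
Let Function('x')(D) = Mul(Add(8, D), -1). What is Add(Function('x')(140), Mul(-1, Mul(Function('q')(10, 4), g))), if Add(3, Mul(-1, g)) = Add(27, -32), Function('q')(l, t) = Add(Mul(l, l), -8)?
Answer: -884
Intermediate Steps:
Function('q')(l, t) = Add(-8, Pow(l, 2)) (Function('q')(l, t) = Add(Pow(l, 2), -8) = Add(-8, Pow(l, 2)))
Function('x')(D) = Add(-8, Mul(-1, D))
g = 8 (g = Add(3, Mul(-1, Add(27, -32))) = Add(3, Mul(-1, -5)) = Add(3, 5) = 8)
Add(Function('x')(140), Mul(-1, Mul(Function('q')(10, 4), g))) = Add(Add(-8, Mul(-1, 140)), Mul(-1, Mul(Add(-8, Pow(10, 2)), 8))) = Add(Add(-8, -140), Mul(-1, Mul(Add(-8, 100), 8))) = Add(-148, Mul(-1, Mul(92, 8))) = Add(-148, Mul(-1, 736)) = Add(-148, -736) = -884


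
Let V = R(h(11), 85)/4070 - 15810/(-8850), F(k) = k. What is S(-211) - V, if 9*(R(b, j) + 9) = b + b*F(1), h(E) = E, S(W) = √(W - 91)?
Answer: -3857321/2161170 + I*√302 ≈ -1.7848 + 17.378*I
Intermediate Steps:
S(W) = √(-91 + W)
R(b, j) = -9 + 2*b/9 (R(b, j) = -9 + (b + b*1)/9 = -9 + (b + b)/9 = -9 + (2*b)/9 = -9 + 2*b/9)
V = 3857321/2161170 (V = (-9 + (2/9)*11)/4070 - 15810/(-8850) = (-9 + 22/9)*(1/4070) - 15810*(-1/8850) = -59/9*1/4070 + 527/295 = -59/36630 + 527/295 = 3857321/2161170 ≈ 1.7848)
S(-211) - V = √(-91 - 211) - 1*3857321/2161170 = √(-302) - 3857321/2161170 = I*√302 - 3857321/2161170 = -3857321/2161170 + I*√302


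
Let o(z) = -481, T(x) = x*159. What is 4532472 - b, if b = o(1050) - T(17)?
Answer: 4535656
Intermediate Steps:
T(x) = 159*x
b = -3184 (b = -481 - 159*17 = -481 - 1*2703 = -481 - 2703 = -3184)
4532472 - b = 4532472 - 1*(-3184) = 4532472 + 3184 = 4535656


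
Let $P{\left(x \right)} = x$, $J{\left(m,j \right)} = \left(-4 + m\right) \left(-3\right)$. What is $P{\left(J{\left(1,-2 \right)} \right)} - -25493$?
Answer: $25502$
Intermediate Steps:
$J{\left(m,j \right)} = 12 - 3 m$
$P{\left(J{\left(1,-2 \right)} \right)} - -25493 = \left(12 - 3\right) - -25493 = \left(12 - 3\right) + 25493 = 9 + 25493 = 25502$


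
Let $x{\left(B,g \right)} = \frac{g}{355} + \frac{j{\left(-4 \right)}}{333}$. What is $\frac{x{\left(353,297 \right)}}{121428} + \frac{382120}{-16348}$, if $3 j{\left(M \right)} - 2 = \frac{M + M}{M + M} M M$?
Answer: $- \frac{457098525942301}{19555765079580} \approx -23.374$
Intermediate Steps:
$j{\left(M \right)} = \frac{2}{3} + \frac{M^{2}}{3}$ ($j{\left(M \right)} = \frac{2}{3} + \frac{\frac{M + M}{M + M} M M}{3} = \frac{2}{3} + \frac{\frac{2 M}{2 M} M M}{3} = \frac{2}{3} + \frac{2 M \frac{1}{2 M} M M}{3} = \frac{2}{3} + \frac{1 M M}{3} = \frac{2}{3} + \frac{M M}{3} = \frac{2}{3} + \frac{M^{2}}{3}$)
$x{\left(B,g \right)} = \frac{2}{111} + \frac{g}{355}$ ($x{\left(B,g \right)} = \frac{g}{355} + \frac{\frac{2}{3} + \frac{\left(-4\right)^{2}}{3}}{333} = g \frac{1}{355} + \left(\frac{2}{3} + \frac{1}{3} \cdot 16\right) \frac{1}{333} = \frac{g}{355} + \left(\frac{2}{3} + \frac{16}{3}\right) \frac{1}{333} = \frac{g}{355} + 6 \cdot \frac{1}{333} = \frac{g}{355} + \frac{2}{111} = \frac{2}{111} + \frac{g}{355}$)
$\frac{x{\left(353,297 \right)}}{121428} + \frac{382120}{-16348} = \frac{\frac{2}{111} + \frac{1}{355} \cdot 297}{121428} + \frac{382120}{-16348} = \left(\frac{2}{111} + \frac{297}{355}\right) \frac{1}{121428} + 382120 \left(- \frac{1}{16348}\right) = \frac{33677}{39405} \cdot \frac{1}{121428} - \frac{95530}{4087} = \frac{33677}{4784870340} - \frac{95530}{4087} = - \frac{457098525942301}{19555765079580}$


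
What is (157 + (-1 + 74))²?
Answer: 52900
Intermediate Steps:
(157 + (-1 + 74))² = (157 + 73)² = 230² = 52900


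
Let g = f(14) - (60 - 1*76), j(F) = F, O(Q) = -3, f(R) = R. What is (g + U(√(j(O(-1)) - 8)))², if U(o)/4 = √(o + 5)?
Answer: 4*(15 + 2*√(5 + I*√11))² ≈ 1542.8 + 222.77*I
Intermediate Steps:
g = 30 (g = 14 - (60 - 1*76) = 14 - (60 - 76) = 14 - 1*(-16) = 14 + 16 = 30)
U(o) = 4*√(5 + o) (U(o) = 4*√(o + 5) = 4*√(5 + o))
(g + U(√(j(O(-1)) - 8)))² = (30 + 4*√(5 + √(-3 - 8)))² = (30 + 4*√(5 + √(-11)))² = (30 + 4*√(5 + I*√11))²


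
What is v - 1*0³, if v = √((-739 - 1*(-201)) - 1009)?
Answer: I*√1547 ≈ 39.332*I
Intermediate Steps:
v = I*√1547 (v = √((-739 + 201) - 1009) = √(-538 - 1009) = √(-1547) = I*√1547 ≈ 39.332*I)
v - 1*0³ = I*√1547 - 1*0³ = I*√1547 - 1*0 = I*√1547 + 0 = I*√1547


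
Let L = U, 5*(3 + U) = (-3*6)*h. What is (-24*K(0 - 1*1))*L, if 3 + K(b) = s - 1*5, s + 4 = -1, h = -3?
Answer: 12168/5 ≈ 2433.6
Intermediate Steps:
s = -5 (s = -4 - 1 = -5)
U = 39/5 (U = -3 + (-3*6*(-3))/5 = -3 + (-18*(-3))/5 = -3 + (⅕)*54 = -3 + 54/5 = 39/5 ≈ 7.8000)
L = 39/5 ≈ 7.8000
K(b) = -13 (K(b) = -3 + (-5 - 1*5) = -3 + (-5 - 5) = -3 - 10 = -13)
(-24*K(0 - 1*1))*L = -24*(-13)*(39/5) = 312*(39/5) = 12168/5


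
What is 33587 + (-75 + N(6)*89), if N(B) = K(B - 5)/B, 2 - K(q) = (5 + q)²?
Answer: 99023/3 ≈ 33008.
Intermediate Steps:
K(q) = 2 - (5 + q)²
N(B) = (2 - B²)/B (N(B) = (2 - (5 + (B - 5))²)/B = (2 - (5 + (-5 + B))²)/B = (2 - B²)/B)
33587 + (-75 + N(6)*89) = 33587 + (-75 + (-1*6 + 2/6)*89) = 33587 + (-75 + (-6 + 2*(⅙))*89) = 33587 + (-75 + (-6 + ⅓)*89) = 33587 + (-75 - 17/3*89) = 33587 + (-75 - 1513/3) = 33587 - 1738/3 = 99023/3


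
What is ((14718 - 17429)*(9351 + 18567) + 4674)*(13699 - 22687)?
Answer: 680221043712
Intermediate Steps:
((14718 - 17429)*(9351 + 18567) + 4674)*(13699 - 22687) = (-2711*27918 + 4674)*(-8988) = (-75685698 + 4674)*(-8988) = -75681024*(-8988) = 680221043712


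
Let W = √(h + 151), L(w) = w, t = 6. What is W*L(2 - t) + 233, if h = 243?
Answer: 233 - 4*√394 ≈ 153.60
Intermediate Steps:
W = √394 (W = √(243 + 151) = √394 ≈ 19.849)
W*L(2 - t) + 233 = √394*(2 - 1*6) + 233 = √394*(2 - 6) + 233 = √394*(-4) + 233 = -4*√394 + 233 = 233 - 4*√394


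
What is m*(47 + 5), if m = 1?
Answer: 52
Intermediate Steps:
m*(47 + 5) = 1*(47 + 5) = 1*52 = 52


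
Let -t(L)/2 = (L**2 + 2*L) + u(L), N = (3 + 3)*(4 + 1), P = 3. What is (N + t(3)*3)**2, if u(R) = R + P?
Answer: 9216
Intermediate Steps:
u(R) = 3 + R (u(R) = R + 3 = 3 + R)
N = 30 (N = 6*5 = 30)
t(L) = -6 - 6*L - 2*L**2 (t(L) = -2*((L**2 + 2*L) + (3 + L)) = -2*(3 + L**2 + 3*L) = -6 - 6*L - 2*L**2)
(N + t(3)*3)**2 = (30 + (-6 - 6*3 - 2*3**2)*3)**2 = (30 + (-6 - 18 - 2*9)*3)**2 = (30 + (-6 - 18 - 18)*3)**2 = (30 - 42*3)**2 = (30 - 126)**2 = (-96)**2 = 9216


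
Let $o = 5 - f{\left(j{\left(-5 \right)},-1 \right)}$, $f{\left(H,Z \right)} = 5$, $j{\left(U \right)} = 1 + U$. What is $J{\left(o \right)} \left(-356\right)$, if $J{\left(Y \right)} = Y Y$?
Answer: $0$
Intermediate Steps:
$o = 0$ ($o = 5 - 5 = 0$)
$J{\left(Y \right)} = Y^{2}$
$J{\left(o \right)} \left(-356\right) = 0^{2} \left(-356\right) = 0 \left(-356\right) = 0$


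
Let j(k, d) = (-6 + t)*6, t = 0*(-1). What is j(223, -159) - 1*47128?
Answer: -47164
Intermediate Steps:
t = 0
j(k, d) = -36 (j(k, d) = (-6 + 0)*6 = -6*6 = -36)
j(223, -159) - 1*47128 = -36 - 1*47128 = -36 - 47128 = -47164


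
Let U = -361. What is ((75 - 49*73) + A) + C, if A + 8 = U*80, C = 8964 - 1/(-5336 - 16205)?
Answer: -504619465/21541 ≈ -23426.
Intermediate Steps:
C = 193093525/21541 (C = 8964 - 1/(-21541) = 8964 - 1*(-1/21541) = 8964 + 1/21541 = 193093525/21541 ≈ 8964.0)
A = -28888 (A = -8 - 361*80 = -8 - 28880 = -28888)
((75 - 49*73) + A) + C = ((75 - 49*73) - 28888) + 193093525/21541 = ((75 - 3577) - 28888) + 193093525/21541 = (-3502 - 28888) + 193093525/21541 = -32390 + 193093525/21541 = -504619465/21541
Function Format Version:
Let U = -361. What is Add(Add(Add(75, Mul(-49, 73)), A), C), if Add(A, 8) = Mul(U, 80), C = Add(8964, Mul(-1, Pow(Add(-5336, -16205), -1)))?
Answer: Rational(-504619465, 21541) ≈ -23426.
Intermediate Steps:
C = Rational(193093525, 21541) (C = Add(8964, Mul(-1, Pow(-21541, -1))) = Add(8964, Mul(-1, Rational(-1, 21541))) = Add(8964, Rational(1, 21541)) = Rational(193093525, 21541) ≈ 8964.0)
A = -28888 (A = Add(-8, Mul(-361, 80)) = Add(-8, -28880) = -28888)
Add(Add(Add(75, Mul(-49, 73)), A), C) = Add(Add(Add(75, Mul(-49, 73)), -28888), Rational(193093525, 21541)) = Add(Add(Add(75, -3577), -28888), Rational(193093525, 21541)) = Add(Add(-3502, -28888), Rational(193093525, 21541)) = Add(-32390, Rational(193093525, 21541)) = Rational(-504619465, 21541)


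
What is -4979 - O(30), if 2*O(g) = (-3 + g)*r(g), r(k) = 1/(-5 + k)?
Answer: -248977/50 ≈ -4979.5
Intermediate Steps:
O(g) = (-3 + g)/(2*(-5 + g)) (O(g) = ((-3 + g)/(-5 + g))/2 = (-3 + g)/(2*(-5 + g)))
-4979 - O(30) = -4979 - (-3 + 30)/(2*(-5 + 30)) = -4979 - 27/(2*25) = -4979 - 1*27/50 = -4979 - 27/50 = -248977/50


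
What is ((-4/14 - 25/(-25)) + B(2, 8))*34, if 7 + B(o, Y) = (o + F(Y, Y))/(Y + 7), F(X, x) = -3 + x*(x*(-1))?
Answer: -7582/21 ≈ -361.05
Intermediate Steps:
F(X, x) = -3 - x² (F(X, x) = -3 + x*(-x) = -3 - x²)
B(o, Y) = -7 + (-3 + o - Y²)/(7 + Y) (B(o, Y) = -7 + (o + (-3 - Y²))/(Y + 7) = -7 + (-3 + o - Y²)/(7 + Y))
((-4/14 - 25/(-25)) + B(2, 8))*34 = ((-4/14 - 25/(-25)) + (-52 + 2 - 1*8² - 7*8)/(7 + 8))*34 = ((-4*1/14 - 25*(-1/25)) + (-52 + 2 - 1*64 - 56)/15)*34 = ((-2/7 + 1) + (-52 + 2 - 64 - 56)/15)*34 = (5/7 + (1/15)*(-170))*34 = (5/7 - 34/3)*34 = -223/21*34 = -7582/21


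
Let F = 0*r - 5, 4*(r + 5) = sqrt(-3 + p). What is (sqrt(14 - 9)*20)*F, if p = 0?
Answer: -100*sqrt(5) ≈ -223.61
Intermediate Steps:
r = -5 + I*sqrt(3)/4 (r = -5 + sqrt(-3 + 0)/4 = -5 + sqrt(-3)/4 = -5 + (I*sqrt(3))/4 = -5 + I*sqrt(3)/4 ≈ -5.0 + 0.43301*I)
F = -5 (F = 0*(-5 + I*sqrt(3)/4) - 5 = 0 - 5 = -5)
(sqrt(14 - 9)*20)*F = (sqrt(14 - 9)*20)*(-5) = (sqrt(5)*20)*(-5) = (20*sqrt(5))*(-5) = -100*sqrt(5)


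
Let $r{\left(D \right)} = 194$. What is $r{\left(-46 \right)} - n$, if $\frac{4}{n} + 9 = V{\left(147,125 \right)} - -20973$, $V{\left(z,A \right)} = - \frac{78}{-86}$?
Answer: $\frac{174889082}{901491} \approx 194.0$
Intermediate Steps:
$V{\left(z,A \right)} = \frac{39}{43}$ ($V{\left(z,A \right)} = \left(-78\right) \left(- \frac{1}{86}\right) = \frac{39}{43}$)
$n = \frac{172}{901491}$ ($n = \frac{4}{-9 + \left(\frac{39}{43} - -20973\right)} = \frac{4}{-9 + \left(\frac{39}{43} + 20973\right)} = \frac{4}{-9 + \frac{901878}{43}} = \frac{4}{\frac{901491}{43}} = 4 \cdot \frac{43}{901491} = \frac{172}{901491} \approx 0.00019079$)
$r{\left(-46 \right)} - n = 194 - \frac{172}{901491} = \frac{174889082}{901491}$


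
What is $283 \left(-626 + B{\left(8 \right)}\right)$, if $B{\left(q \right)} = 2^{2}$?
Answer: $-176026$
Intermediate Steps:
$B{\left(q \right)} = 4$
$283 \left(-626 + B{\left(8 \right)}\right) = 283 \left(-626 + 4\right) = 283 \left(-622\right) = -176026$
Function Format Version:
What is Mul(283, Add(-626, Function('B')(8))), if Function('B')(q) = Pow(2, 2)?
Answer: -176026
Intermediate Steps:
Function('B')(q) = 4
Mul(283, Add(-626, Function('B')(8))) = Mul(283, Add(-626, 4)) = Mul(283, -622) = -176026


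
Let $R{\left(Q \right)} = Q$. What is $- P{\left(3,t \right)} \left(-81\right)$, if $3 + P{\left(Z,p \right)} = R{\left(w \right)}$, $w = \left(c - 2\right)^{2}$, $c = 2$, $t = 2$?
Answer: $-243$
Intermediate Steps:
$w = 0$ ($w = \left(2 - 2\right)^{2} = 0^{2} = 0$)
$P{\left(Z,p \right)} = -3$ ($P{\left(Z,p \right)} = -3 + 0 = -3$)
$- P{\left(3,t \right)} \left(-81\right) = - \left(-3\right) \left(-81\right) = \left(-1\right) 243 = -243$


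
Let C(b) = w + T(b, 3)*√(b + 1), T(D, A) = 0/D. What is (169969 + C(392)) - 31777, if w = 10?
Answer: 138202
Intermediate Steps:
T(D, A) = 0
C(b) = 10 (C(b) = 10 + 0*√(b + 1) = 10 + 0*√(1 + b) = 10 + 0 = 10)
(169969 + C(392)) - 31777 = (169969 + 10) - 31777 = 169979 - 31777 = 138202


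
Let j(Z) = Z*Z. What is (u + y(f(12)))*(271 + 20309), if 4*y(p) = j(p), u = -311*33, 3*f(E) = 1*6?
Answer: -211191960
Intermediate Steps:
f(E) = 2 (f(E) = (1*6)/3 = (⅓)*6 = 2)
u = -10263
j(Z) = Z²
y(p) = p²/4
(u + y(f(12)))*(271 + 20309) = (-10263 + (¼)*2²)*(271 + 20309) = (-10263 + (¼)*4)*20580 = (-10263 + 1)*20580 = -10262*20580 = -211191960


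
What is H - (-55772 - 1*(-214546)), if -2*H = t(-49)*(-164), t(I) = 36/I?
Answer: -7782878/49 ≈ -1.5883e+5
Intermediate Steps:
H = -2952/49 (H = -36/(-49)*(-164)/2 = -36*(-1/49)*(-164)/2 = -(-18)*(-164)/49 = -½*5904/49 = -2952/49 ≈ -60.245)
H - (-55772 - 1*(-214546)) = -2952/49 - (-55772 - 1*(-214546)) = -2952/49 - (-55772 + 214546) = -2952/49 - 1*158774 = -2952/49 - 158774 = -7782878/49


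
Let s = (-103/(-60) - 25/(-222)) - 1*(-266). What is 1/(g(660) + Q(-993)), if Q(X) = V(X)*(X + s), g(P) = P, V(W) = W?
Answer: 740/533358349 ≈ 1.3874e-6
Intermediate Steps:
s = 594581/2220 (s = (-103*(-1/60) - 25*(-1/222)) + 266 = (103/60 + 25/222) + 266 = 4061/2220 + 266 = 594581/2220 ≈ 267.83)
Q(X) = X*(594581/2220 + X) (Q(X) = X*(X + 594581/2220) = X*(594581/2220 + X))
1/(g(660) + Q(-993)) = 1/(660 + (1/2220)*(-993)*(594581 + 2220*(-993))) = 1/(660 + (1/2220)*(-993)*(594581 - 2204460)) = 1/(660 + (1/2220)*(-993)*(-1609879)) = 1/(660 + 532869949/740) = 1/(533358349/740) = 740/533358349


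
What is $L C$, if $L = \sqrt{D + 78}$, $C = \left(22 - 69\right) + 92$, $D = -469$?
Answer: $45 i \sqrt{391} \approx 889.82 i$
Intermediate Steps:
$C = 45$ ($C = -47 + 92 = 45$)
$L = i \sqrt{391}$ ($L = \sqrt{-469 + 78} = \sqrt{-391} = i \sqrt{391} \approx 19.774 i$)
$L C = i \sqrt{391} \cdot 45 = 45 i \sqrt{391}$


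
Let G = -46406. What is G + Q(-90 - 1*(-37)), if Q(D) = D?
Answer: -46459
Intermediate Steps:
G + Q(-90 - 1*(-37)) = -46406 + (-90 - 1*(-37)) = -46406 + (-90 + 37) = -46406 - 53 = -46459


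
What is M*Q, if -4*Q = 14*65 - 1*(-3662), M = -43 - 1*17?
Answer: 68580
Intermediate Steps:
M = -60 (M = -43 - 17 = -60)
Q = -1143 (Q = -(14*65 - 1*(-3662))/4 = -(910 + 3662)/4 = -¼*4572 = -1143)
M*Q = -60*(-1143) = 68580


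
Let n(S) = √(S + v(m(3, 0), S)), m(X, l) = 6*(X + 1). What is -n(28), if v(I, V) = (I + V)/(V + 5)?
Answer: -4*√2013/33 ≈ -5.4384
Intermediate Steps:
m(X, l) = 6 + 6*X (m(X, l) = 6*(1 + X) = 6 + 6*X)
v(I, V) = (I + V)/(5 + V)
n(S) = √(S + (24 + S)/(5 + S)) (n(S) = √(S + ((6 + 6*3) + S)/(5 + S)) = √(S + ((6 + 18) + S)/(5 + S)) = √(S + (24 + S)/(5 + S)))
-n(28) = -√((24 + 28 + 28*(5 + 28))/(5 + 28)) = -√((24 + 28 + 28*33)/33) = -√((24 + 28 + 924)/33) = -√((1/33)*976) = -√(976/33) = -4*√2013/33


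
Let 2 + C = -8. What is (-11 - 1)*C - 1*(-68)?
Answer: 188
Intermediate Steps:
C = -10 (C = -2 - 8 = -10)
(-11 - 1)*C - 1*(-68) = (-11 - 1)*(-10) - 1*(-68) = -12*(-10) + 68 = 120 + 68 = 188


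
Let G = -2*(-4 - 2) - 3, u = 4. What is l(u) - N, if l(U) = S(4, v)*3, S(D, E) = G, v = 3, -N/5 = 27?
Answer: 162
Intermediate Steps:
N = -135 (N = -5*27 = -135)
G = 9 (G = -2*(-6) - 3 = 12 - 3 = 9)
S(D, E) = 9
l(U) = 27 (l(U) = 9*3 = 27)
l(u) - N = 27 - 1*(-135) = 27 + 135 = 162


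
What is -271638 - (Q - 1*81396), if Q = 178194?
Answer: -368436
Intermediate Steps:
-271638 - (Q - 1*81396) = -271638 - (178194 - 1*81396) = -271638 - (178194 - 81396) = -271638 - 1*96798 = -271638 - 96798 = -368436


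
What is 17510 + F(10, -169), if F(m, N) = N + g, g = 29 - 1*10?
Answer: 17360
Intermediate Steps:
g = 19 (g = 29 - 10 = 19)
F(m, N) = 19 + N (F(m, N) = N + 19 = 19 + N)
17510 + F(10, -169) = 17510 + (19 - 169) = 17510 - 150 = 17360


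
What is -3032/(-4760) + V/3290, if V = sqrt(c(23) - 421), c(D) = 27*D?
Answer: 379/595 + sqrt(2)/329 ≈ 0.64127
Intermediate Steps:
V = 10*sqrt(2) (V = sqrt(27*23 - 421) = sqrt(621 - 421) = sqrt(200) = 10*sqrt(2) ≈ 14.142)
-3032/(-4760) + V/3290 = -3032/(-4760) + (10*sqrt(2))/3290 = -3032*(-1/4760) + (10*sqrt(2))*(1/3290) = 379/595 + sqrt(2)/329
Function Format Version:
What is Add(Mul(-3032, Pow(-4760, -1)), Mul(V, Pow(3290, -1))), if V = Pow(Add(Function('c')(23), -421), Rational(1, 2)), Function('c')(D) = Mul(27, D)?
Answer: Add(Rational(379, 595), Mul(Rational(1, 329), Pow(2, Rational(1, 2)))) ≈ 0.64127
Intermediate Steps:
V = Mul(10, Pow(2, Rational(1, 2))) (V = Pow(Add(Mul(27, 23), -421), Rational(1, 2)) = Pow(Add(621, -421), Rational(1, 2)) = Pow(200, Rational(1, 2)) = Mul(10, Pow(2, Rational(1, 2))) ≈ 14.142)
Add(Mul(-3032, Pow(-4760, -1)), Mul(V, Pow(3290, -1))) = Add(Mul(-3032, Pow(-4760, -1)), Mul(Mul(10, Pow(2, Rational(1, 2))), Pow(3290, -1))) = Add(Mul(-3032, Rational(-1, 4760)), Mul(Mul(10, Pow(2, Rational(1, 2))), Rational(1, 3290))) = Add(Rational(379, 595), Mul(Rational(1, 329), Pow(2, Rational(1, 2))))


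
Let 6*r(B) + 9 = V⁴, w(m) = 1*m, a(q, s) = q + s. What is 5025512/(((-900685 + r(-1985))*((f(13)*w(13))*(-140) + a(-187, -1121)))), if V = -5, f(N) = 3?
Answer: 628189/761892654 ≈ 0.00082451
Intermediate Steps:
w(m) = m
r(B) = 308/3 (r(B) = -3/2 + (⅙)*(-5)⁴ = -3/2 + (⅙)*625 = -3/2 + 625/6 = 308/3)
5025512/(((-900685 + r(-1985))*((f(13)*w(13))*(-140) + a(-187, -1121)))) = 5025512/(((-900685 + 308/3)*((3*13)*(-140) + (-187 - 1121)))) = 5025512/((-2701747*(39*(-140) - 1308)/3)) = 5025512/((-2701747*(-5460 - 1308)/3)) = 5025512/((-2701747/3*(-6768))) = 5025512/6095141232 = 5025512*(1/6095141232) = 628189/761892654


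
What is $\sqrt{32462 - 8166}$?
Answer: $2 \sqrt{6074} \approx 155.87$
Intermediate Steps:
$\sqrt{32462 - 8166} = \sqrt{24296} = 2 \sqrt{6074}$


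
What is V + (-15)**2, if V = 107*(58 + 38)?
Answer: 10497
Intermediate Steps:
V = 10272 (V = 107*96 = 10272)
V + (-15)**2 = 10272 + (-15)**2 = 10272 + 225 = 10497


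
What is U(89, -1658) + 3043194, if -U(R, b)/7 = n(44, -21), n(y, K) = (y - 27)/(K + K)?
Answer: 18259181/6 ≈ 3.0432e+6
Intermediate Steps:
n(y, K) = (-27 + y)/(2*K) (n(y, K) = (-27 + y)/((2*K)) = (-27 + y)*(1/(2*K)) = (-27 + y)/(2*K))
U(R, b) = 17/6 (U(R, b) = -7*(-27 + 44)/(2*(-21)) = -7*(-1)*17/(2*21) = -7*(-17/42) = 17/6)
U(89, -1658) + 3043194 = 17/6 + 3043194 = 18259181/6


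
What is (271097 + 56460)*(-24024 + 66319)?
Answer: 13854023315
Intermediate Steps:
(271097 + 56460)*(-24024 + 66319) = 327557*42295 = 13854023315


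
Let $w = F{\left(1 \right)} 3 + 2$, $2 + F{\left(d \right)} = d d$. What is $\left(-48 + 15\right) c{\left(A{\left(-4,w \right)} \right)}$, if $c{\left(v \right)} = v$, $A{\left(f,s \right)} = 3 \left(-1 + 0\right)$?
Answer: $99$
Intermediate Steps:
$F{\left(d \right)} = -2 + d^{2}$ ($F{\left(d \right)} = -2 + d d = -2 + d^{2}$)
$w = -1$ ($w = \left(-2 + 1^{2}\right) 3 + 2 = \left(-2 + 1\right) 3 + 2 = \left(-1\right) 3 + 2 = -3 + 2 = -1$)
$A{\left(f,s \right)} = -3$ ($A{\left(f,s \right)} = 3 \left(-1\right) = -3$)
$\left(-48 + 15\right) c{\left(A{\left(-4,w \right)} \right)} = \left(-48 + 15\right) \left(-3\right) = \left(-33\right) \left(-3\right) = 99$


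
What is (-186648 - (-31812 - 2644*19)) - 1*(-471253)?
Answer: 366653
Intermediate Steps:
(-186648 - (-31812 - 2644*19)) - 1*(-471253) = (-186648 - (-31812 - 50236)) + 471253 = (-186648 - 1*(-82048)) + 471253 = (-186648 + 82048) + 471253 = -104600 + 471253 = 366653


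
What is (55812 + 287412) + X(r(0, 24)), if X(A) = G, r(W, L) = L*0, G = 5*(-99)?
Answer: 342729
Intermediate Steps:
G = -495
r(W, L) = 0
X(A) = -495
(55812 + 287412) + X(r(0, 24)) = (55812 + 287412) - 495 = 343224 - 495 = 342729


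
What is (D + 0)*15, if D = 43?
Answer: 645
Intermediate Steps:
(D + 0)*15 = (43 + 0)*15 = 43*15 = 645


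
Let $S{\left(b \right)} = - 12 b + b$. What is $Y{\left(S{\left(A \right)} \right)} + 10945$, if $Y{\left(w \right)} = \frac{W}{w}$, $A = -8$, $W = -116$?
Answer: $\frac{240761}{22} \approx 10944.0$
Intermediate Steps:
$S{\left(b \right)} = - 11 b$
$Y{\left(w \right)} = - \frac{116}{w}$
$Y{\left(S{\left(A \right)} \right)} + 10945 = - \frac{116}{\left(-11\right) \left(-8\right)} + 10945 = - \frac{116}{88} + 10945 = \left(-116\right) \frac{1}{88} + 10945 = - \frac{29}{22} + 10945 = \frac{240761}{22}$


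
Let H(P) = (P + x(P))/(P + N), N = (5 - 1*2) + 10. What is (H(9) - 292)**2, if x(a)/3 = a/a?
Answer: 10278436/121 ≈ 84946.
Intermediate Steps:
x(a) = 3 (x(a) = 3*(a/a) = 3*1 = 3)
N = 13 (N = (5 - 2) + 10 = 3 + 10 = 13)
H(P) = (3 + P)/(13 + P) (H(P) = (P + 3)/(P + 13) = (3 + P)/(13 + P))
(H(9) - 292)**2 = ((3 + 9)/(13 + 9) - 292)**2 = (12/22 - 292)**2 = ((1/22)*12 - 292)**2 = (6/11 - 292)**2 = (-3206/11)**2 = 10278436/121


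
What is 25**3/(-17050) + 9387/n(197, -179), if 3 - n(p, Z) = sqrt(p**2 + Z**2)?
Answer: -63481427/48313562 - 46935*sqrt(2834)/70841 ≈ -36.584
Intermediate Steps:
n(p, Z) = 3 - sqrt(Z**2 + p**2) (n(p, Z) = 3 - sqrt(p**2 + Z**2) = 3 - sqrt(Z**2 + p**2))
25**3/(-17050) + 9387/n(197, -179) = 25**3/(-17050) + 9387/(3 - sqrt((-179)**2 + 197**2)) = 15625*(-1/17050) + 9387/(3 - sqrt(32041 + 38809)) = -625/682 + 9387/(3 - sqrt(70850)) = -625/682 + 9387/(3 - 5*sqrt(2834))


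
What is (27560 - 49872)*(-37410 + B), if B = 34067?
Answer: 74589016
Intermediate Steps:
(27560 - 49872)*(-37410 + B) = (27560 - 49872)*(-37410 + 34067) = -22312*(-3343) = 74589016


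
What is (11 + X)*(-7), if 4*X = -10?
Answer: -119/2 ≈ -59.500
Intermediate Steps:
X = -5/2 (X = (¼)*(-10) = -5/2 ≈ -2.5000)
(11 + X)*(-7) = (11 - 5/2)*(-7) = (17/2)*(-7) = -119/2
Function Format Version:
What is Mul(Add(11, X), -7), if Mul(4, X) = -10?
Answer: Rational(-119, 2) ≈ -59.500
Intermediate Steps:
X = Rational(-5, 2) (X = Mul(Rational(1, 4), -10) = Rational(-5, 2) ≈ -2.5000)
Mul(Add(11, X), -7) = Mul(Add(11, Rational(-5, 2)), -7) = Mul(Rational(17, 2), -7) = Rational(-119, 2)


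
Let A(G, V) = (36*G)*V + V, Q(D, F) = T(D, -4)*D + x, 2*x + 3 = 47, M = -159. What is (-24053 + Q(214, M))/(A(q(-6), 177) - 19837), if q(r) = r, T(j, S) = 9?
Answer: 22105/57892 ≈ 0.38183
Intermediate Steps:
x = 22 (x = -3/2 + (1/2)*47 = -3/2 + 47/2 = 22)
Q(D, F) = 22 + 9*D (Q(D, F) = 9*D + 22 = 22 + 9*D)
A(G, V) = V + 36*G*V (A(G, V) = 36*G*V + V = V + 36*G*V)
(-24053 + Q(214, M))/(A(q(-6), 177) - 19837) = (-24053 + (22 + 9*214))/(177*(1 + 36*(-6)) - 19837) = (-24053 + (22 + 1926))/(177*(1 - 216) - 19837) = (-24053 + 1948)/(177*(-215) - 19837) = -22105/(-38055 - 19837) = -22105/(-57892) = -22105*(-1/57892) = 22105/57892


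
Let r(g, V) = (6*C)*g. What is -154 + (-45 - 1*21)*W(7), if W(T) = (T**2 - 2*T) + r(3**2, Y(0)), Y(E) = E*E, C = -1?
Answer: 1100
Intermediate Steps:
Y(E) = E**2
r(g, V) = -6*g (r(g, V) = (6*(-1))*g = -6*g)
W(T) = -54 + T**2 - 2*T (W(T) = (T**2 - 2*T) - 6*3**2 = (T**2 - 2*T) - 6*9 = (T**2 - 2*T) - 54 = -54 + T**2 - 2*T)
-154 + (-45 - 1*21)*W(7) = -154 + (-45 - 1*21)*(-54 + 7**2 - 2*7) = -154 + (-45 - 21)*(-54 + 49 - 14) = -154 - 66*(-19) = -154 + 1254 = 1100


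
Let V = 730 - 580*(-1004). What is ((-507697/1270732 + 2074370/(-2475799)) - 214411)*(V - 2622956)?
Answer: 688016855795752351274923/1573038507434 ≈ 4.3738e+11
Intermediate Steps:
V = 583050 (V = 730 + 582320 = 583050)
((-507697/1270732 + 2074370/(-2475799)) - 214411)*(V - 2622956) = ((-507697/1270732 + 2074370/(-2475799)) - 214411)*(583050 - 2622956) = ((-507697*1/1270732 + 2074370*(-1/2475799)) - 214411)*(-2039906) = ((-507697/1270732 - 2074370/2475799) - 214411)*(-2039906) = (-3892924063743/3146077014868 - 214411)*(-2039906) = -674557411758926491/3146077014868*(-2039906) = 688016855795752351274923/1573038507434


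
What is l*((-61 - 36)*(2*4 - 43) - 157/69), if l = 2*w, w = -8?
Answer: -3745568/69 ≈ -54284.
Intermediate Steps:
l = -16 (l = 2*(-8) = -16)
l*((-61 - 36)*(2*4 - 43) - 157/69) = -16*((-61 - 36)*(2*4 - 43) - 157/69) = -16*(-97*(8 - 43) - 157*1/69) = -16*(-97*(-35) - 157/69) = -16*(3395 - 157/69) = -16*234098/69 = -3745568/69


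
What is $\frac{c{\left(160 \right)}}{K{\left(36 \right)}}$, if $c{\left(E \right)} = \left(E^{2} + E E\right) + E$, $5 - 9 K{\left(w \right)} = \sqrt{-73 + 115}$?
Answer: $- \frac{2311200}{17} - \frac{462240 \sqrt{42}}{17} \approx -3.1217 \cdot 10^{5}$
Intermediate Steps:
$K{\left(w \right)} = \frac{5}{9} - \frac{\sqrt{42}}{9}$ ($K{\left(w \right)} = \frac{5}{9} - \frac{\sqrt{-73 + 115}}{9} = \frac{5}{9} - \frac{\sqrt{42}}{9}$)
$c{\left(E \right)} = E + 2 E^{2}$ ($c{\left(E \right)} = \left(E^{2} + E^{2}\right) + E = 2 E^{2} + E = E + 2 E^{2}$)
$\frac{c{\left(160 \right)}}{K{\left(36 \right)}} = \frac{160 \left(1 + 2 \cdot 160\right)}{\frac{5}{9} - \frac{\sqrt{42}}{9}} = \frac{160 \left(1 + 320\right)}{\frac{5}{9} - \frac{\sqrt{42}}{9}} = \frac{160 \cdot 321}{\frac{5}{9} - \frac{\sqrt{42}}{9}} = \frac{51360}{\frac{5}{9} - \frac{\sqrt{42}}{9}}$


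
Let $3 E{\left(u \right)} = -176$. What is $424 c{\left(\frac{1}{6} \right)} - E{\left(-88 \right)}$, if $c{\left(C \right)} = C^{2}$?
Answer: $\frac{634}{9} \approx 70.444$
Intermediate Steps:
$E{\left(u \right)} = - \frac{176}{3}$ ($E{\left(u \right)} = \frac{1}{3} \left(-176\right) = - \frac{176}{3}$)
$424 c{\left(\frac{1}{6} \right)} - E{\left(-88 \right)} = 424 \left(\frac{1}{6}\right)^{2} - - \frac{176}{3} = \frac{424}{36} + \frac{176}{3} = 424 \cdot \frac{1}{36} + \frac{176}{3} = \frac{106}{9} + \frac{176}{3} = \frac{634}{9}$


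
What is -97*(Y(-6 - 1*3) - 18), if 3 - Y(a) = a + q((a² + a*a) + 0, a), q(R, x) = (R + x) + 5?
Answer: 15908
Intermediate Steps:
q(R, x) = 5 + R + x
Y(a) = -2 - 2*a - 2*a² (Y(a) = 3 - (a + (5 + ((a² + a*a) + 0) + a)) = 3 - (a + (5 + ((a² + a²) + 0) + a)) = 3 - (a + (5 + (2*a² + 0) + a)) = 3 - (a + (5 + 2*a² + a)) = 3 - (a + (5 + a + 2*a²)) = 3 - (5 + 2*a + 2*a²) = 3 + (-5 - 2*a - 2*a²) = -2 - 2*a - 2*a²)
-97*(Y(-6 - 1*3) - 18) = -97*((-2 - 2*(-6 - 1*3) - 2*(-6 - 1*3)²) - 18) = -97*((-2 - 2*(-6 - 3) - 2*(-6 - 3)²) - 18) = -97*((-2 - 2*(-9) - 2*(-9)²) - 18) = -97*((-2 + 18 - 2*81) - 18) = -97*((-2 + 18 - 162) - 18) = -97*(-146 - 18) = -97*(-164) = 15908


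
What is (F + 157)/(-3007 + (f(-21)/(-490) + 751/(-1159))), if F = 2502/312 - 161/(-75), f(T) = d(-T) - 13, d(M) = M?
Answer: -37024722077/666152226480 ≈ -0.055580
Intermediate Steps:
f(T) = -13 - T (f(T) = -T - 13 = -13 - T)
F = 39647/3900 (F = 2502*(1/312) - 161*(-1/75) = 417/52 + 161/75 = 39647/3900 ≈ 10.166)
(F + 157)/(-3007 + (f(-21)/(-490) + 751/(-1159))) = (39647/3900 + 157)/(-3007 + ((-13 - 1*(-21))/(-490) + 751/(-1159))) = 651947/(3900*(-3007 + ((-13 + 21)*(-1/490) + 751*(-1/1159)))) = 651947/(3900*(-3007 + (8*(-1/490) - 751/1159))) = 651947/(3900*(-3007 + (-4/245 - 751/1159))) = 651947/(3900*(-3007 - 188631/283955)) = 651947/(3900*(-854041316/283955)) = (651947/3900)*(-283955/854041316) = -37024722077/666152226480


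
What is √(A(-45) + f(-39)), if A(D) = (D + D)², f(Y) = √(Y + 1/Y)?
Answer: √(12320100 + 39*I*√59358)/39 ≈ 90.0 + 0.034706*I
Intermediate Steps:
A(D) = 4*D² (A(D) = (2*D)² = 4*D²)
√(A(-45) + f(-39)) = √(4*(-45)² + √(-39 + 1/(-39))) = √(4*2025 + √(-39 - 1/39)) = √(8100 + √(-1522/39)) = √(8100 + I*√59358/39)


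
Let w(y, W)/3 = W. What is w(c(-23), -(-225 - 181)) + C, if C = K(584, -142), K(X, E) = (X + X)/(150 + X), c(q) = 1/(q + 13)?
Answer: 447590/367 ≈ 1219.6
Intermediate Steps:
c(q) = 1/(13 + q)
w(y, W) = 3*W
K(X, E) = 2*X/(150 + X) (K(X, E) = (2*X)/(150 + X) = 2*X/(150 + X))
C = 584/367 (C = 2*584/(150 + 584) = 2*584/734 = 2*584*(1/734) = 584/367 ≈ 1.5913)
w(c(-23), -(-225 - 181)) + C = 3*(-(-225 - 181)) + 584/367 = 3*(-1*(-406)) + 584/367 = 3*406 + 584/367 = 1218 + 584/367 = 447590/367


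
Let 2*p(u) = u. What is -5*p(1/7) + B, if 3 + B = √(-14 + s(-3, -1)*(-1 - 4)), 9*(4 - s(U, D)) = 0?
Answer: -47/14 + I*√34 ≈ -3.3571 + 5.831*I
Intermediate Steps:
s(U, D) = 4 (s(U, D) = 4 - ⅑*0 = 4 + 0 = 4)
p(u) = u/2
B = -3 + I*√34 (B = -3 + √(-14 + 4*(-1 - 4)) = -3 + √(-14 + 4*(-5)) = -3 + √(-14 - 20) = -3 + √(-34) = -3 + I*√34 ≈ -3.0 + 5.831*I)
-5*p(1/7) + B = -5/(2*7) + (-3 + I*√34) = -5*1/14 + (-3 + I*√34) = -5/14 + (-3 + I*√34) = -47/14 + I*√34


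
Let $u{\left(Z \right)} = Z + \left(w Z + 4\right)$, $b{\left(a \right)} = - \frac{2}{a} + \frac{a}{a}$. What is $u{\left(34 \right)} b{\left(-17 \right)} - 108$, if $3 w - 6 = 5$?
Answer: $\frac{3764}{51} \approx 73.804$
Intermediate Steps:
$w = \frac{11}{3}$ ($w = 2 + \frac{1}{3} \cdot 5 = 2 + \frac{5}{3} = \frac{11}{3} \approx 3.6667$)
$b{\left(a \right)} = 1 - \frac{2}{a}$ ($b{\left(a \right)} = - \frac{2}{a} + 1 = 1 - \frac{2}{a}$)
$u{\left(Z \right)} = 4 + \frac{14 Z}{3}$ ($u{\left(Z \right)} = Z + \left(\frac{11 Z}{3} + 4\right) = Z + \left(4 + \frac{11 Z}{3}\right) = 4 + \frac{14 Z}{3}$)
$u{\left(34 \right)} b{\left(-17 \right)} - 108 = \left(4 + \frac{14}{3} \cdot 34\right) \frac{-2 - 17}{-17} - 108 = \left(4 + \frac{476}{3}\right) \left(\left(- \frac{1}{17}\right) \left(-19\right)\right) - 108 = \frac{488}{3} \cdot \frac{19}{17} - 108 = \frac{9272}{51} - 108 = \frac{3764}{51}$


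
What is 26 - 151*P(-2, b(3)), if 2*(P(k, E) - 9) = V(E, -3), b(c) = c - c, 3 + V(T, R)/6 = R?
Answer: 1385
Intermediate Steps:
V(T, R) = -18 + 6*R
b(c) = 0
P(k, E) = -9 (P(k, E) = 9 + (-18 + 6*(-3))/2 = 9 + (-18 - 18)/2 = 9 + (½)*(-36) = 9 - 18 = -9)
26 - 151*P(-2, b(3)) = 26 - 151*(-9) = 26 + 1359 = 1385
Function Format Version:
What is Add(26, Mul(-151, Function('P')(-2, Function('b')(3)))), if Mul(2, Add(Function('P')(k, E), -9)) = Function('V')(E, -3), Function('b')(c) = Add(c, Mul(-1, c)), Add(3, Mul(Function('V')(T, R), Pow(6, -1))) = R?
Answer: 1385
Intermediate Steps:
Function('V')(T, R) = Add(-18, Mul(6, R))
Function('b')(c) = 0
Function('P')(k, E) = -9 (Function('P')(k, E) = Add(9, Mul(Rational(1, 2), Add(-18, Mul(6, -3)))) = Add(9, Mul(Rational(1, 2), Add(-18, -18))) = Add(9, Mul(Rational(1, 2), -36)) = Add(9, -18) = -9)
Add(26, Mul(-151, Function('P')(-2, Function('b')(3)))) = Add(26, Mul(-151, -9)) = Add(26, 1359) = 1385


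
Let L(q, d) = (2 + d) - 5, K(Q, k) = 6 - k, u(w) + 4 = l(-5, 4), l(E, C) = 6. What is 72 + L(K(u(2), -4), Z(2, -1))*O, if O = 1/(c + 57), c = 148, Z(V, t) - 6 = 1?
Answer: 14764/205 ≈ 72.020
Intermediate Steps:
Z(V, t) = 7 (Z(V, t) = 6 + 1 = 7)
u(w) = 2 (u(w) = -4 + 6 = 2)
L(q, d) = -3 + d
O = 1/205 (O = 1/(148 + 57) = 1/205 ≈ 0.0048781)
72 + L(K(u(2), -4), Z(2, -1))*O = 72 + (-3 + 7)*(1/205) = 72 + 4*(1/205) = 72 + 4/205 = 14764/205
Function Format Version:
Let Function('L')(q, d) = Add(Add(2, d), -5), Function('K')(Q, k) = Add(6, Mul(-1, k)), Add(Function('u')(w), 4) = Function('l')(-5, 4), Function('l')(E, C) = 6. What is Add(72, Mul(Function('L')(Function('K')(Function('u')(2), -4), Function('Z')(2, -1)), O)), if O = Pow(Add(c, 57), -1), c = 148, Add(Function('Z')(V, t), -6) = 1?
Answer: Rational(14764, 205) ≈ 72.020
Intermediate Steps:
Function('Z')(V, t) = 7 (Function('Z')(V, t) = Add(6, 1) = 7)
Function('u')(w) = 2 (Function('u')(w) = Add(-4, 6) = 2)
Function('L')(q, d) = Add(-3, d)
O = Rational(1, 205) (O = Pow(Add(148, 57), -1) = Pow(205, -1) = Rational(1, 205) ≈ 0.0048781)
Add(72, Mul(Function('L')(Function('K')(Function('u')(2), -4), Function('Z')(2, -1)), O)) = Add(72, Mul(Add(-3, 7), Rational(1, 205))) = Add(72, Mul(4, Rational(1, 205))) = Add(72, Rational(4, 205)) = Rational(14764, 205)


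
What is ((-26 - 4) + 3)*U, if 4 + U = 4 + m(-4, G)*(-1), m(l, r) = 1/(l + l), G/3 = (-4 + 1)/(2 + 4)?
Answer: -27/8 ≈ -3.3750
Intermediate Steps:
G = -3/2 (G = 3*((-4 + 1)/(2 + 4)) = 3*(-3/6) = 3*(-3*⅙) = 3*(-½) = -3/2 ≈ -1.5000)
m(l, r) = 1/(2*l)
U = ⅛ (U = -4 + (4 + ((½)/(-4))*(-1)) = -4 + (4 + ((½)*(-¼))*(-1)) = -4 + (4 - ⅛*(-1)) = -4 + (4 + ⅛) = -4 + 33/8 = ⅛ ≈ 0.12500)
((-26 - 4) + 3)*U = ((-26 - 4) + 3)*(⅛) = (-30 + 3)*(⅛) = -27*⅛ = -27/8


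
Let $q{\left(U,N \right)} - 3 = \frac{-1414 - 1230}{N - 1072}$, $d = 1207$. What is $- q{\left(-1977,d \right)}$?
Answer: $\frac{2239}{135} \approx 16.585$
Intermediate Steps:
$q{\left(U,N \right)} = 3 - \frac{2644}{-1072 + N}$ ($q{\left(U,N \right)} = 3 + \frac{-1414 - 1230}{N - 1072} = 3 - \frac{2644}{-1072 + N}$)
$- q{\left(-1977,d \right)} = - \frac{-5860 + 3 \cdot 1207}{-1072 + 1207} = - \frac{-5860 + 3621}{135} = - \frac{-2239}{135} = \left(-1\right) \left(- \frac{2239}{135}\right) = \frac{2239}{135}$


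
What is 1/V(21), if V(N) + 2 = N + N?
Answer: 1/40 ≈ 0.025000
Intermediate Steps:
V(N) = -2 + 2*N (V(N) = -2 + (N + N) = -2 + 2*N)
1/V(21) = 1/(-2 + 2*21) = 1/(-2 + 42) = 1/40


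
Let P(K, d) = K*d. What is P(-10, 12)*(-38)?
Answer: 4560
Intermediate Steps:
P(-10, 12)*(-38) = -10*12*(-38) = -120*(-38) = 4560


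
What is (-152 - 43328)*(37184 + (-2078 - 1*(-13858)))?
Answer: -2128954720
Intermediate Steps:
(-152 - 43328)*(37184 + (-2078 - 1*(-13858))) = -43480*(37184 + (-2078 + 13858)) = -43480*(37184 + 11780) = -43480*48964 = -2128954720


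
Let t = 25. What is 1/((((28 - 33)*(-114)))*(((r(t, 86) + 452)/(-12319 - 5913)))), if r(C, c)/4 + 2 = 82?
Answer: -2279/55005 ≈ -0.041433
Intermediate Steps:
r(C, c) = 320 (r(C, c) = -8 + 4*82 = -8 + 328 = 320)
1/((((28 - 33)*(-114)))*(((r(t, 86) + 452)/(-12319 - 5913)))) = 1/((((28 - 33)*(-114)))*(((320 + 452)/(-12319 - 5913)))) = 1/(((-5*(-114)))*((772/(-18232)))) = 1/(570*((772*(-1/18232)))) = 1/(570*(-193/4558)) = (1/570)*(-4558/193) = -2279/55005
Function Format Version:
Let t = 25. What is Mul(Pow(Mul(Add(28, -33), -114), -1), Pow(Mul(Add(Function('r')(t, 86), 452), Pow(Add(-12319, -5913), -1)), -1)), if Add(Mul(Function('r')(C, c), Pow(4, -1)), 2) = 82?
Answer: Rational(-2279, 55005) ≈ -0.041433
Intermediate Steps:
Function('r')(C, c) = 320 (Function('r')(C, c) = Add(-8, Mul(4, 82)) = Add(-8, 328) = 320)
Mul(Pow(Mul(Add(28, -33), -114), -1), Pow(Mul(Add(Function('r')(t, 86), 452), Pow(Add(-12319, -5913), -1)), -1)) = Mul(Pow(Mul(Add(28, -33), -114), -1), Pow(Mul(Add(320, 452), Pow(Add(-12319, -5913), -1)), -1)) = Mul(Pow(Mul(-5, -114), -1), Pow(Mul(772, Pow(-18232, -1)), -1)) = Mul(Pow(570, -1), Pow(Mul(772, Rational(-1, 18232)), -1)) = Mul(Rational(1, 570), Pow(Rational(-193, 4558), -1)) = Mul(Rational(1, 570), Rational(-4558, 193)) = Rational(-2279, 55005)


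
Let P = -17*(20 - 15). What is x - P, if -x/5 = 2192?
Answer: -10875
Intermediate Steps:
x = -10960 (x = -5*2192 = -10960)
P = -85 (P = -17*5 = -85)
x - P = -10960 - 1*(-85) = -10960 + 85 = -10875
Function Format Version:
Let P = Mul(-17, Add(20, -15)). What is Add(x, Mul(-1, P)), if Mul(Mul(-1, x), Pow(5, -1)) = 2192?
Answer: -10875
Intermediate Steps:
x = -10960 (x = Mul(-5, 2192) = -10960)
P = -85 (P = Mul(-17, 5) = -85)
Add(x, Mul(-1, P)) = Add(-10960, Mul(-1, -85)) = Add(-10960, 85) = -10875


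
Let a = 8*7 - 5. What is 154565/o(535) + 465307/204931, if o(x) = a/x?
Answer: 16946234338682/10451481 ≈ 1.6214e+6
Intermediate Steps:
a = 51 (a = 56 - 5 = 51)
o(x) = 51/x
154565/o(535) + 465307/204931 = 154565/((51/535)) + 465307/204931 = 154565/((51*(1/535))) + 465307*(1/204931) = 154565/(51/535) + 465307/204931 = 154565*(535/51) + 465307/204931 = 82692275/51 + 465307/204931 = 16946234338682/10451481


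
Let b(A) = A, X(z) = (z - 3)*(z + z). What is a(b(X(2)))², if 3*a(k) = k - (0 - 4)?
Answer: 0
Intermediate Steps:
X(z) = 2*z*(-3 + z) (X(z) = (-3 + z)*(2*z) = 2*z*(-3 + z))
a(k) = 4/3 + k/3 (a(k) = (k - (0 - 4))/3 = (k - 1*(-4))/3 = (k + 4)/3 = (4 + k)/3 = 4/3 + k/3)
a(b(X(2)))² = (4/3 + (2*2*(-3 + 2))/3)² = (4/3 + (2*2*(-1))/3)² = (4/3 + (⅓)*(-4))² = (4/3 - 4/3)² = 0² = 0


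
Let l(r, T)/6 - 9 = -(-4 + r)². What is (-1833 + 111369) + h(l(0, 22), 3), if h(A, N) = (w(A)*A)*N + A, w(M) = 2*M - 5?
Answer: 120708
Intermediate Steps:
l(r, T) = 54 - 6*(-4 + r)² (l(r, T) = 54 + 6*(-(-4 + r)²) = 54 - 6*(-4 + r)²)
w(M) = -5 + 2*M
h(A, N) = A + A*N*(-5 + 2*A) (h(A, N) = ((-5 + 2*A)*A)*N + A = (A*(-5 + 2*A))*N + A = A*N*(-5 + 2*A) + A = A + A*N*(-5 + 2*A))
(-1833 + 111369) + h(l(0, 22), 3) = (-1833 + 111369) + (54 - 6*(-4 + 0)²)*(1 + 3*(-5 + 2*(54 - 6*(-4 + 0)²))) = 109536 + (54 - 6*(-4)²)*(1 + 3*(-5 + 2*(54 - 6*(-4)²))) = 109536 + (54 - 6*16)*(1 + 3*(-5 + 2*(54 - 6*16))) = 109536 + (54 - 96)*(1 + 3*(-5 + 2*(54 - 96))) = 109536 - 42*(1 + 3*(-5 + 2*(-42))) = 109536 - 42*(1 + 3*(-5 - 84)) = 109536 - 42*(1 + 3*(-89)) = 109536 - 42*(1 - 267) = 109536 - 42*(-266) = 109536 + 11172 = 120708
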